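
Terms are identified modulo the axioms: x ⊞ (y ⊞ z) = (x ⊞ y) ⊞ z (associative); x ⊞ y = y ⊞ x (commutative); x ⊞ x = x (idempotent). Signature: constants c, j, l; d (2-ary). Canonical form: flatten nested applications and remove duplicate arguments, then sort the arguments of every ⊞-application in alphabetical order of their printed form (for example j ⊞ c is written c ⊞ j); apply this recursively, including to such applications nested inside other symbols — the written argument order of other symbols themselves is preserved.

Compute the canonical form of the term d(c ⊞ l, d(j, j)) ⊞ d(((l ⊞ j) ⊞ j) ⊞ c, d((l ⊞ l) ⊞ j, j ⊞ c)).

Answer: d(c ⊞ j ⊞ l, d(j ⊞ l, c ⊞ j)) ⊞ d(c ⊞ l, d(j, j))

Derivation:
Simplify inside:  d(((l ⊞ j) ⊞ j) ⊞ c, d((l ⊞ l) ⊞ j, j ⊞ c))  →  d(c ⊞ j ⊞ l, d(j ⊞ l, c ⊞ j))
Order the arguments:  d(c ⊞ j ⊞ l, d(j ⊞ l, c ⊞ j)) ⊞ d(c ⊞ l, d(j, j))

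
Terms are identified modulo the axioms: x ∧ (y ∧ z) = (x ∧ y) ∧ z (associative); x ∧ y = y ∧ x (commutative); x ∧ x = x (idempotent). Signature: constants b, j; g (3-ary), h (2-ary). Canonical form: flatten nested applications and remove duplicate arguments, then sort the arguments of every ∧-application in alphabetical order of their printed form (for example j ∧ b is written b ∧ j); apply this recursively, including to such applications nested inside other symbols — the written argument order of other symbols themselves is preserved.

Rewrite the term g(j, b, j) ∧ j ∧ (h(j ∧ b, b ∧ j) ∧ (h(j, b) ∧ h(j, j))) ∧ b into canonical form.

Answer: b ∧ g(j, b, j) ∧ h(b ∧ j, b ∧ j) ∧ h(j, b) ∧ h(j, j) ∧ j

Derivation:
Un-nest:  g(j, b, j) ∧ j ∧ h(j ∧ b, b ∧ j) ∧ h(j, b) ∧ h(j, j) ∧ b
Inside:  h(j ∧ b, b ∧ j)  →  h(b ∧ j, b ∧ j)
Sort arguments:  b ∧ g(j, b, j) ∧ h(b ∧ j, b ∧ j) ∧ h(j, b) ∧ h(j, j) ∧ j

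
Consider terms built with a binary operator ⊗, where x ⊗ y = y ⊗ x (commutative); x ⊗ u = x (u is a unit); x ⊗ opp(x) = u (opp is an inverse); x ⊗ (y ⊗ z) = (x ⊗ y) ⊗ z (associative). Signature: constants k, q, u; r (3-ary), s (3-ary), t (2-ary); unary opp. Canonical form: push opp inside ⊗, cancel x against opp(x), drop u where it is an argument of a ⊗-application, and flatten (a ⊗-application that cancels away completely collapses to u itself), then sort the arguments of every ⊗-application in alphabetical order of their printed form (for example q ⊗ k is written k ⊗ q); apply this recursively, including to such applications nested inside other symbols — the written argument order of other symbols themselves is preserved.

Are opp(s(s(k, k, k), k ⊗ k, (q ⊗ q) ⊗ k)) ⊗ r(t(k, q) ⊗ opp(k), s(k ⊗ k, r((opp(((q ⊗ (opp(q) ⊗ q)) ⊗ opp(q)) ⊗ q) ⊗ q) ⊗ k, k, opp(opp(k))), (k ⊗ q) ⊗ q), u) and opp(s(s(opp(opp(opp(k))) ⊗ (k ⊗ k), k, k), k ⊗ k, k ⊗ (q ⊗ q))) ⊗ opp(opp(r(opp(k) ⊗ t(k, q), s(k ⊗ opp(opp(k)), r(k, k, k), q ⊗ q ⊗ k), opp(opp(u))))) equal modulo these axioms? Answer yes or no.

Left:  opp(s(s(k, k, k), k ⊗ k, (q ⊗ q) ⊗ k)) ⊗ r(t(k, q) ⊗ opp(k), s(k ⊗ k, r((opp(((q ⊗ (opp(q) ⊗ q)) ⊗ opp(q)) ⊗ q) ⊗ q) ⊗ k, k, opp(opp(k))), (k ⊗ q) ⊗ q), u)
  Push opp inside:  distribute opp over ⊗ and collapse double opp
  Collect:  opp(s(s(k, k, k), k ⊗ k, k ⊗ q ⊗ q)) ⊗ r(opp(k) ⊗ t(k, q), s(k ⊗ k, r(k, k, k), k ⊗ q ⊗ q), u)
Right:  opp(s(s(opp(opp(opp(k))) ⊗ (k ⊗ k), k, k), k ⊗ k, k ⊗ (q ⊗ q))) ⊗ opp(opp(r(opp(k) ⊗ t(k, q), s(k ⊗ opp(opp(k)), r(k, k, k), q ⊗ q ⊗ k), opp(opp(u)))))
  Push opp inside:  distribute opp over ⊗ and collapse double opp
  Collect:  opp(s(s(k, k, k), k ⊗ k, k ⊗ q ⊗ q)) ⊗ r(opp(k) ⊗ t(k, q), s(k ⊗ k, r(k, k, k), k ⊗ q ⊗ q), u)

Answer: yes — both canonical forms are opp(s(s(k, k, k), k ⊗ k, k ⊗ q ⊗ q)) ⊗ r(opp(k) ⊗ t(k, q), s(k ⊗ k, r(k, k, k), k ⊗ q ⊗ q), u)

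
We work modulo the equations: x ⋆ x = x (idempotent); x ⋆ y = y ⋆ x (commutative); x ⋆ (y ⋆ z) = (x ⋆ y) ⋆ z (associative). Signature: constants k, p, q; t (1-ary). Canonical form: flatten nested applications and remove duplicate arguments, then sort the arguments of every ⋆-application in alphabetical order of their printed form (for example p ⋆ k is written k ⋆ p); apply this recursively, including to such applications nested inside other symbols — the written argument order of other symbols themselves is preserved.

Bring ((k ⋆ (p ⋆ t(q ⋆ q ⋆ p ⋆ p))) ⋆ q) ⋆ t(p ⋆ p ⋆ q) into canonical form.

Merge nested applications:  k ⋆ p ⋆ t(q ⋆ q ⋆ p ⋆ p) ⋆ q ⋆ t(p ⋆ p ⋆ q)
Canonicalize subterm:  t(q ⋆ q ⋆ p ⋆ p)  →  t(p ⋆ q)
Simplify inside:  t(p ⋆ p ⋆ q)  →  t(p ⋆ q)
Idempotence:  drop duplicate t(p ⋆ q)
Sort arguments:  k ⋆ p ⋆ q ⋆ t(p ⋆ q)

Answer: k ⋆ p ⋆ q ⋆ t(p ⋆ q)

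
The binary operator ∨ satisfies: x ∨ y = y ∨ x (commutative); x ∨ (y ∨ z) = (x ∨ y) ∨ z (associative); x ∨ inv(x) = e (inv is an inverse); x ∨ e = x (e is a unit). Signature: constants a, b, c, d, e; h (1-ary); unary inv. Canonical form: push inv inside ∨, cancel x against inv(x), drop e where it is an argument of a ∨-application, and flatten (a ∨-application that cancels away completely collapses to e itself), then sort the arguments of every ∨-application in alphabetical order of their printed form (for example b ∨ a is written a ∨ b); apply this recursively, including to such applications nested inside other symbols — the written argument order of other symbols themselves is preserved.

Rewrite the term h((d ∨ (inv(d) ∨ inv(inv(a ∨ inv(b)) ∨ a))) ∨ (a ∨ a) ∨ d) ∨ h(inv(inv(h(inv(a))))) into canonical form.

Answer: h(a ∨ a ∨ d ∨ inv(b)) ∨ h(h(inv(a)))

Derivation:
Push inv inside:  distribute inv over ∨ and collapse double inv
Collect:  h(a ∨ a ∨ d ∨ inv(b)) ∨ h(h(inv(a)))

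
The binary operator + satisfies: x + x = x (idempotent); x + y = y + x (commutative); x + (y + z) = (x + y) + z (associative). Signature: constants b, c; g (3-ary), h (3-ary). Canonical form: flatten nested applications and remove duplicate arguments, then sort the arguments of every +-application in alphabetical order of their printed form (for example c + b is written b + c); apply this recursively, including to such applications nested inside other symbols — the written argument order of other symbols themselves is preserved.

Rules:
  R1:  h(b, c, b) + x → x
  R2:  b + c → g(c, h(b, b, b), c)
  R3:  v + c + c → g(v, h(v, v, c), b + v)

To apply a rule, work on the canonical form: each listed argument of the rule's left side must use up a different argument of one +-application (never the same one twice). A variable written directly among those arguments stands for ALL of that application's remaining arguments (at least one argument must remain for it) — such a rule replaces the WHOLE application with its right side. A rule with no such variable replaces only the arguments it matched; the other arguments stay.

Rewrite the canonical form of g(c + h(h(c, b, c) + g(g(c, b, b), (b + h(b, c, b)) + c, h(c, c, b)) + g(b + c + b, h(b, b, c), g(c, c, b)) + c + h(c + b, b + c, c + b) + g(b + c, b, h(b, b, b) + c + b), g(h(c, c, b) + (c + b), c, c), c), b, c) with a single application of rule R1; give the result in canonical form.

Canonical form:  g(c + h(c + g(b + c, b, b + c + h(b, b, b)) + g(b + c, h(b, b, c), g(c, c, b)) + g(g(c, b, b), b + c + h(b, c, b), h(c, c, b)) + h(b + c, b + c, b + c) + h(c, b, c), g(b + c + h(c, c, b), c, c), c), b, c)
Match R1:  consume h(b, c, b);  x := b + c
The variable takes the whole remainder — replace the entire application.
New term:  g(c + h(c + g(b + c, b, b + c + h(b, b, b)) + g(b + c, h(b, b, c), g(c, c, b)) + g(g(c, b, b), b + c, h(c, c, b)) + h(b + c, b + c, b + c) + h(c, b, c), g(b + c + h(c, c, b), c, c), c), b, c)

Answer: g(c + h(c + g(b + c, b, b + c + h(b, b, b)) + g(b + c, h(b, b, c), g(c, c, b)) + g(g(c, b, b), b + c, h(c, c, b)) + h(b + c, b + c, b + c) + h(c, b, c), g(b + c + h(c, c, b), c, c), c), b, c)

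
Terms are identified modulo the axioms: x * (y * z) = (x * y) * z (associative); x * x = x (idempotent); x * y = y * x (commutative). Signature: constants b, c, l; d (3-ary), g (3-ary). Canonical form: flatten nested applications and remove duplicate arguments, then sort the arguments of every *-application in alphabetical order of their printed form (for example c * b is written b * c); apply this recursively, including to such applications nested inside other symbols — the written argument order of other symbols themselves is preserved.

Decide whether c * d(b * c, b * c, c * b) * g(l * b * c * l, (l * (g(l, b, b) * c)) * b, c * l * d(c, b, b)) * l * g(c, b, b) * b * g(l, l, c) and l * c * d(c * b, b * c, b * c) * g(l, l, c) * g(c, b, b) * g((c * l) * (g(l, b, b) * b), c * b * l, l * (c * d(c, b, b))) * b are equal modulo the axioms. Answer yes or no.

Answer: no — b * c * d(b * c, b * c, b * c) * g(b * c * l, b * c * g(l, b, b) * l, c * d(c, b, b) * l) * g(c, b, b) * g(l, l, c) * l vs b * c * d(b * c, b * c, b * c) * g(b * c * g(l, b, b) * l, b * c * l, c * d(c, b, b) * l) * g(c, b, b) * g(l, l, c) * l

Derivation:
Left:  c * d(b * c, b * c, c * b) * g(l * b * c * l, (l * (g(l, b, b) * c)) * b, c * l * d(c, b, b)) * l * g(c, b, b) * b * g(l, l, c)
  Simplify inside:  d(b * c, b * c, c * b)  →  d(b * c, b * c, b * c)
  Simplify inside:  g(l * b * c * l, (l * (g(l, b, b) * c)) * b, c * l * d(c, b, b))  →  g(b * c * l, b * c * g(l, b, b) * l, c * d(c, b, b) * l)
  Sort:  b * c * d(b * c, b * c, b * c) * g(b * c * l, b * c * g(l, b, b) * l, c * d(c, b, b) * l) * g(c, b, b) * g(l, l, c) * l
Right:  l * c * d(c * b, b * c, b * c) * g(l, l, c) * g(c, b, b) * g((c * l) * (g(l, b, b) * b), c * b * l, l * (c * d(c, b, b))) * b
  Simplify inside:  d(c * b, b * c, b * c)  →  d(b * c, b * c, b * c)
  Inside:  g((c * l) * (g(l, b, b) * b), c * b * l, l * (c * d(c, b, b)))  →  g(b * c * g(l, b, b) * l, b * c * l, c * d(c, b, b) * l)
  Order the arguments:  b * c * d(b * c, b * c, b * c) * g(b * c * g(l, b, b) * l, b * c * l, c * d(c, b, b) * l) * g(c, b, b) * g(l, l, c) * l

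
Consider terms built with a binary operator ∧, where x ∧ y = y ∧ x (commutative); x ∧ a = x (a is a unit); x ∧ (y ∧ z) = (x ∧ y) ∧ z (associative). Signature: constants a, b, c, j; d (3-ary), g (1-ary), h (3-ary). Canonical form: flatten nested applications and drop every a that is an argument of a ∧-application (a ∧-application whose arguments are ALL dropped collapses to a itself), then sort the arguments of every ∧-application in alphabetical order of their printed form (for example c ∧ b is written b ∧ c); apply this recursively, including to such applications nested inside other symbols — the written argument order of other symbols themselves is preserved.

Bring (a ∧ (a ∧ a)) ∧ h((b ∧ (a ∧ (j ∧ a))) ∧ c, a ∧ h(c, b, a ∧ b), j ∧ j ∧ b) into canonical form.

Flatten:  a ∧ a ∧ a ∧ h((b ∧ (a ∧ (j ∧ a))) ∧ c, a ∧ h(c, b, a ∧ b), j ∧ j ∧ b)
Simplify inside:  h((b ∧ (a ∧ (j ∧ a))) ∧ c, a ∧ h(c, b, a ∧ b), j ∧ j ∧ b)  →  h(b ∧ c ∧ j, h(c, b, b), b ∧ j ∧ j)
Drop the unit:  drop a (×3)
Order the arguments:  h(b ∧ c ∧ j, h(c, b, b), b ∧ j ∧ j)

Answer: h(b ∧ c ∧ j, h(c, b, b), b ∧ j ∧ j)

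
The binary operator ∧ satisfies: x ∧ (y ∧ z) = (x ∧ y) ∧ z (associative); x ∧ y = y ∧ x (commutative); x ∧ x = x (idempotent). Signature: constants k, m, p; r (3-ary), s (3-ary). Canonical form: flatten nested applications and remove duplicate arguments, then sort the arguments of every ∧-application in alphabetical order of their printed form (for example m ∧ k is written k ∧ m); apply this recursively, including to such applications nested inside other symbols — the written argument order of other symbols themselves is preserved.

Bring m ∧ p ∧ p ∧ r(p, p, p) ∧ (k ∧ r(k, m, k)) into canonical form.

Answer: k ∧ m ∧ p ∧ r(k, m, k) ∧ r(p, p, p)

Derivation:
Flatten:  m ∧ p ∧ p ∧ r(p, p, p) ∧ k ∧ r(k, m, k)
Drop duplicates:  drop duplicate p
Order the arguments:  k ∧ m ∧ p ∧ r(k, m, k) ∧ r(p, p, p)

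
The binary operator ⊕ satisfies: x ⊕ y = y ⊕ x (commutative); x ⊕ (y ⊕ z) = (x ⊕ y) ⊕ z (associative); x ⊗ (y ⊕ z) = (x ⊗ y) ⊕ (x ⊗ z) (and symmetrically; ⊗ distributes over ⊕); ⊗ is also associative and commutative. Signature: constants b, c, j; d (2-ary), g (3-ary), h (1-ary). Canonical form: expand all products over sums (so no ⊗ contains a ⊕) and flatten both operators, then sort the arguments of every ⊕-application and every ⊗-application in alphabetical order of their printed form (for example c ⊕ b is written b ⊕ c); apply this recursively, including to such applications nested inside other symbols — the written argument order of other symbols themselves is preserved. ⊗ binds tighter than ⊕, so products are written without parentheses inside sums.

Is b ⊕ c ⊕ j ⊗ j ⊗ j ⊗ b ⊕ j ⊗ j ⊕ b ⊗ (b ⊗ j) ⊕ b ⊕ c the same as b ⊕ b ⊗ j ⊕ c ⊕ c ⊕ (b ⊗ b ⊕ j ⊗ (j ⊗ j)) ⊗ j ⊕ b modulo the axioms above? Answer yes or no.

Answer: no — b ⊕ b ⊕ b ⊗ b ⊗ j ⊕ b ⊗ j ⊗ j ⊗ j ⊕ c ⊕ c ⊕ j ⊗ j vs b ⊕ b ⊕ b ⊗ b ⊗ j ⊕ b ⊗ j ⊕ c ⊕ c ⊕ j ⊗ j ⊗ j ⊗ j

Derivation:
Left:  b ⊕ c ⊕ j ⊗ j ⊗ j ⊗ b ⊕ j ⊗ j ⊕ b ⊗ (b ⊗ j) ⊕ b ⊕ c
  Merge nested applications:  b ⊕ c ⊕ b ⊗ j ⊗ j ⊗ j ⊕ j ⊗ j ⊕ b ⊗ b ⊗ j ⊕ b ⊕ c
  Order the arguments:  b ⊕ b ⊕ b ⊗ b ⊗ j ⊕ b ⊗ j ⊗ j ⊗ j ⊕ c ⊕ c ⊕ j ⊗ j
Right:  b ⊕ b ⊗ j ⊕ c ⊕ c ⊕ (b ⊗ b ⊕ j ⊗ (j ⊗ j)) ⊗ j ⊕ b
  Expand products over sums:  b ⊕ b ⊗ j ⊕ c ⊕ c ⊕ b ⊗ b ⊗ j ⊕ j ⊗ j ⊗ j ⊗ j ⊕ b
  Sort arguments:  b ⊕ b ⊕ b ⊗ b ⊗ j ⊕ b ⊗ j ⊕ c ⊕ c ⊕ j ⊗ j ⊗ j ⊗ j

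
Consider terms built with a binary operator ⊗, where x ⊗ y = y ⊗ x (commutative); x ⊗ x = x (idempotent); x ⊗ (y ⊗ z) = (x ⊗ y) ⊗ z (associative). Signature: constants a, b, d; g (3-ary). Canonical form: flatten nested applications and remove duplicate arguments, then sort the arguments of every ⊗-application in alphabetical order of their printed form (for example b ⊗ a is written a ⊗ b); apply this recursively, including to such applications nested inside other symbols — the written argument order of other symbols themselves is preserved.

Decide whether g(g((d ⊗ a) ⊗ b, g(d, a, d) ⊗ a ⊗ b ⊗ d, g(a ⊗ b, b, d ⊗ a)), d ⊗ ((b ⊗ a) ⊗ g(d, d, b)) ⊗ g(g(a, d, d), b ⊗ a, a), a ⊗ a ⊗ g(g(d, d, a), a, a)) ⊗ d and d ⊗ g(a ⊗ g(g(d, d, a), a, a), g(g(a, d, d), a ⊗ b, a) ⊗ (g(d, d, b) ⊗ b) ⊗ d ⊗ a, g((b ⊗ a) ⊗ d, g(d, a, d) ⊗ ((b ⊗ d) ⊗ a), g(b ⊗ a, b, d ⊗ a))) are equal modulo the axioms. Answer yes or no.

Left:  g(g((d ⊗ a) ⊗ b, g(d, a, d) ⊗ a ⊗ b ⊗ d, g(a ⊗ b, b, d ⊗ a)), d ⊗ ((b ⊗ a) ⊗ g(d, d, b)) ⊗ g(g(a, d, d), b ⊗ a, a), a ⊗ a ⊗ g(g(d, d, a), a, a)) ⊗ d
  Canonicalize subterm:  g(g((d ⊗ a) ⊗ b, g(d, a, d) ⊗ a ⊗ b ⊗ d, g(a ⊗ b, b, d ⊗ a)), d ⊗ ((b ⊗ a) ⊗ g(d, d, b)) ⊗ g(g(a, d, d), b ⊗ a, a), a ⊗ a ⊗ g(g(d, d, a), a, a))  →  g(g(a ⊗ b ⊗ d, a ⊗ b ⊗ d ⊗ g(d, a, d), g(a ⊗ b, b, a ⊗ d)), a ⊗ b ⊗ d ⊗ g(d, d, b) ⊗ g(g(a, d, d), a ⊗ b, a), a ⊗ g(g(d, d, a), a, a))
  Order the arguments:  d ⊗ g(g(a ⊗ b ⊗ d, a ⊗ b ⊗ d ⊗ g(d, a, d), g(a ⊗ b, b, a ⊗ d)), a ⊗ b ⊗ d ⊗ g(d, d, b) ⊗ g(g(a, d, d), a ⊗ b, a), a ⊗ g(g(d, d, a), a, a))
Right:  d ⊗ g(a ⊗ g(g(d, d, a), a, a), g(g(a, d, d), a ⊗ b, a) ⊗ (g(d, d, b) ⊗ b) ⊗ d ⊗ a, g((b ⊗ a) ⊗ d, g(d, a, d) ⊗ ((b ⊗ d) ⊗ a), g(b ⊗ a, b, d ⊗ a)))
  Canonicalize subterm:  g(a ⊗ g(g(d, d, a), a, a), g(g(a, d, d), a ⊗ b, a) ⊗ (g(d, d, b) ⊗ b) ⊗ d ⊗ a, g((b ⊗ a) ⊗ d, g(d, a, d) ⊗ ((b ⊗ d) ⊗ a), g(b ⊗ a, b, d ⊗ a)))  →  g(a ⊗ g(g(d, d, a), a, a), a ⊗ b ⊗ d ⊗ g(d, d, b) ⊗ g(g(a, d, d), a ⊗ b, a), g(a ⊗ b ⊗ d, a ⊗ b ⊗ d ⊗ g(d, a, d), g(a ⊗ b, b, a ⊗ d)))
  Order the arguments:  d ⊗ g(a ⊗ g(g(d, d, a), a, a), a ⊗ b ⊗ d ⊗ g(d, d, b) ⊗ g(g(a, d, d), a ⊗ b, a), g(a ⊗ b ⊗ d, a ⊗ b ⊗ d ⊗ g(d, a, d), g(a ⊗ b, b, a ⊗ d)))

Answer: no — d ⊗ g(g(a ⊗ b ⊗ d, a ⊗ b ⊗ d ⊗ g(d, a, d), g(a ⊗ b, b, a ⊗ d)), a ⊗ b ⊗ d ⊗ g(d, d, b) ⊗ g(g(a, d, d), a ⊗ b, a), a ⊗ g(g(d, d, a), a, a)) vs d ⊗ g(a ⊗ g(g(d, d, a), a, a), a ⊗ b ⊗ d ⊗ g(d, d, b) ⊗ g(g(a, d, d), a ⊗ b, a), g(a ⊗ b ⊗ d, a ⊗ b ⊗ d ⊗ g(d, a, d), g(a ⊗ b, b, a ⊗ d)))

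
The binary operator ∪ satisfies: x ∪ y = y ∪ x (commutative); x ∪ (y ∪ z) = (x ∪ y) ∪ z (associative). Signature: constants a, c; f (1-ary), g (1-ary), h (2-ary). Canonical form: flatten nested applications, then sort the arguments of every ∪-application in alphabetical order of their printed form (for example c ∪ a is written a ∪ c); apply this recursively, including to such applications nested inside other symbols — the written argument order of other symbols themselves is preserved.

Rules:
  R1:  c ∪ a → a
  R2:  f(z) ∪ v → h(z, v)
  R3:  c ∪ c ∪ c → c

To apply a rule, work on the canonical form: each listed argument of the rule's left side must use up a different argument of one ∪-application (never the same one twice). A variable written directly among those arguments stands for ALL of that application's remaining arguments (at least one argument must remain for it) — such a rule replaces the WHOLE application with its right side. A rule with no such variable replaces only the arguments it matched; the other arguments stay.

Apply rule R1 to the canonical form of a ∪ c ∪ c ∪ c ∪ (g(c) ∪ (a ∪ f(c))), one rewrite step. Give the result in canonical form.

Canonical form:  a ∪ a ∪ c ∪ c ∪ c ∪ f(c) ∪ g(c)
Match R1:  consume a, c
Result:  a ∪ a ∪ c ∪ c ∪ f(c) ∪ g(c)

Answer: a ∪ a ∪ c ∪ c ∪ f(c) ∪ g(c)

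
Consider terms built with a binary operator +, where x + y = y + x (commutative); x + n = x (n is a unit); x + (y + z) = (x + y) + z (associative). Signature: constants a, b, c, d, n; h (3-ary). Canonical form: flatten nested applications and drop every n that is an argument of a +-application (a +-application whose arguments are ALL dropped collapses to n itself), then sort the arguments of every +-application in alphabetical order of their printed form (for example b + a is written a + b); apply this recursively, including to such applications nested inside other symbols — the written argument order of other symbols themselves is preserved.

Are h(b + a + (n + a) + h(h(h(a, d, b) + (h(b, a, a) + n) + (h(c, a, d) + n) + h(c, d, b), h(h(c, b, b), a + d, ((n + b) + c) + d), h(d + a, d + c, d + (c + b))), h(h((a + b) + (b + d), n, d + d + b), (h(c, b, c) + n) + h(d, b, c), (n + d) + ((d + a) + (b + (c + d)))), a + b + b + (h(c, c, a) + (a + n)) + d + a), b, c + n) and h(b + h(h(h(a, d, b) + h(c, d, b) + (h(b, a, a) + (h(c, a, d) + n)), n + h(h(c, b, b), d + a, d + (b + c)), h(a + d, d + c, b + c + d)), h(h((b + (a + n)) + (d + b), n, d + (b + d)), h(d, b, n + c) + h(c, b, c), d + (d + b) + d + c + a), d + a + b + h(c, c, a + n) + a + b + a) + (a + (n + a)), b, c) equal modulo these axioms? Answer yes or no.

Answer: yes — both canonical forms are h(a + a + b + h(h(h(a, d, b) + h(b, a, a) + h(c, a, d) + h(c, d, b), h(h(c, b, b), a + d, b + c + d), h(a + d, c + d, b + c + d)), h(h(a + b + b + d, n, b + d + d), h(c, b, c) + h(d, b, c), a + b + c + d + d + d), a + a + a + b + b + d + h(c, c, a)), b, c)

Derivation:
Left:  h(b + a + (n + a) + h(h(h(a, d, b) + (h(b, a, a) + n) + (h(c, a, d) + n) + h(c, d, b), h(h(c, b, b), a + d, ((n + b) + c) + d), h(d + a, d + c, d + (c + b))), h(h((a + b) + (b + d), n, d + d + b), (h(c, b, c) + n) + h(d, b, c), (n + d) + ((d + a) + (b + (c + d)))), a + b + b + (h(c, c, a) + (a + n)) + d + a), b, c + n)
  Focus inside:  b + a + (n + a) + h(h(h(a, d, b) + (h(b, a, a) + n) + (h(c, a, d) + n) + h(c, d, b), h(h(c, b, b), a + d, ((n + b) + c) + d), h(d + a, d + c, d + (c + b))), h(h((a + b) + (b + d), n, d + d + b), (h(c, b, c) + n) + h(d, b, c), (n + d) + ((d + a) + (b + (c + d)))), a + b + b + (h(c, c, a) + (a + n)) + d + a)
  Un-nest:  b + a + n + a + h(h(h(a, d, b) + (h(b, a, a) + n) + (h(c, a, d) + n) + h(c, d, b), h(h(c, b, b), a + d, ((n + b) + c) + d), h(d + a, d + c, d + (c + b))), h(h((a + b) + (b + d), n, d + d + b), (h(c, b, c) + n) + h(d, b, c), (n + d) + ((d + a) + (b + (c + d)))), a + b + b + (h(c, c, a) + (a + n)) + d + a)
  Inside:  h(h(h(a, d, b) + (h(b, a, a) + n) + (h(c, a, d) + n) + h(c, d, b), h(h(c, b, b), a + d, ((n + b) + c) + d), h(d + a, d + c, d + (c + b))), h(h((a + b) + (b + d), n, d + d + b), (h(c, b, c) + n) + h(d, b, c), (n + d) + ((d + a) + (b + (c + d)))), a + b + b + (h(c, c, a) + (a + n)) + d + a)  →  h(h(h(a, d, b) + h(b, a, a) + h(c, a, d) + h(c, d, b), h(h(c, b, b), a + d, b + c + d), h(a + d, c + d, b + c + d)), h(h(a + b + b + d, n, b + d + d), h(c, b, c) + h(d, b, c), a + b + c + d + d + d), a + a + a + b + b + d + h(c, c, a))
  Drop the unit:  drop n
  Sort arguments:  a + a + b + h(h(h(a, d, b) + h(b, a, a) + h(c, a, d) + h(c, d, b), h(h(c, b, b), a + d, b + c + d), h(a + d, c + d, b + c + d)), h(h(a + b + b + d, n, b + d + d), h(c, b, c) + h(d, b, c), a + b + c + d + d + d), a + a + a + b + b + d + h(c, c, a))
  Put back:  h(a + a + b + h(h(h(a, d, b) + h(b, a, a) + h(c, a, d) + h(c, d, b), h(h(c, b, b), a + d, b + c + d), h(a + d, c + d, b + c + d)), h(h(a + b + b + d, n, b + d + d), h(c, b, c) + h(d, b, c), a + b + c + d + d + d), a + a + a + b + b + d + h(c, c, a)), b, c)
Right:  h(b + h(h(h(a, d, b) + h(c, d, b) + (h(b, a, a) + (h(c, a, d) + n)), n + h(h(c, b, b), d + a, d + (b + c)), h(a + d, d + c, b + c + d)), h(h((b + (a + n)) + (d + b), n, d + (b + d)), h(d, b, n + c) + h(c, b, c), d + (d + b) + d + c + a), d + a + b + h(c, c, a + n) + a + b + a) + (a + (n + a)), b, c)
  Descend into:  b + h(h(h(a, d, b) + h(c, d, b) + (h(b, a, a) + (h(c, a, d) + n)), n + h(h(c, b, b), d + a, d + (b + c)), h(a + d, d + c, b + c + d)), h(h((b + (a + n)) + (d + b), n, d + (b + d)), h(d, b, n + c) + h(c, b, c), d + (d + b) + d + c + a), d + a + b + h(c, c, a + n) + a + b + a) + (a + (n + a))
  Merge nested applications:  b + h(h(h(a, d, b) + h(c, d, b) + (h(b, a, a) + (h(c, a, d) + n)), n + h(h(c, b, b), d + a, d + (b + c)), h(a + d, d + c, b + c + d)), h(h((b + (a + n)) + (d + b), n, d + (b + d)), h(d, b, n + c) + h(c, b, c), d + (d + b) + d + c + a), d + a + b + h(c, c, a + n) + a + b + a) + a + n + a
  Canonicalize subterm:  h(h(h(a, d, b) + h(c, d, b) + (h(b, a, a) + (h(c, a, d) + n)), n + h(h(c, b, b), d + a, d + (b + c)), h(a + d, d + c, b + c + d)), h(h((b + (a + n)) + (d + b), n, d + (b + d)), h(d, b, n + c) + h(c, b, c), d + (d + b) + d + c + a), d + a + b + h(c, c, a + n) + a + b + a)  →  h(h(h(a, d, b) + h(b, a, a) + h(c, a, d) + h(c, d, b), h(h(c, b, b), a + d, b + c + d), h(a + d, c + d, b + c + d)), h(h(a + b + b + d, n, b + d + d), h(c, b, c) + h(d, b, c), a + b + c + d + d + d), a + a + a + b + b + d + h(c, c, a))
  Units out:  drop n
  Order the arguments:  a + a + b + h(h(h(a, d, b) + h(b, a, a) + h(c, a, d) + h(c, d, b), h(h(c, b, b), a + d, b + c + d), h(a + d, c + d, b + c + d)), h(h(a + b + b + d, n, b + d + d), h(c, b, c) + h(d, b, c), a + b + c + d + d + d), a + a + a + b + b + d + h(c, c, a))
  Put back:  h(a + a + b + h(h(h(a, d, b) + h(b, a, a) + h(c, a, d) + h(c, d, b), h(h(c, b, b), a + d, b + c + d), h(a + d, c + d, b + c + d)), h(h(a + b + b + d, n, b + d + d), h(c, b, c) + h(d, b, c), a + b + c + d + d + d), a + a + a + b + b + d + h(c, c, a)), b, c)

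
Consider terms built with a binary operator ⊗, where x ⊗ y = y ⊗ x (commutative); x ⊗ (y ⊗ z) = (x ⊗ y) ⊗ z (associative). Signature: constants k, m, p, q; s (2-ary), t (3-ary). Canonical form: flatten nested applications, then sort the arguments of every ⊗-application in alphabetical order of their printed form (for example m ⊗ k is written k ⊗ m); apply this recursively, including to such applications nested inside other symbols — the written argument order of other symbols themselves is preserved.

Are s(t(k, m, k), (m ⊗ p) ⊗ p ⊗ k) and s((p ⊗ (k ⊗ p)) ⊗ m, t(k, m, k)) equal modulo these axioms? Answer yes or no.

Answer: no — s(t(k, m, k), k ⊗ m ⊗ p ⊗ p) vs s(k ⊗ m ⊗ p ⊗ p, t(k, m, k))

Derivation:
Left:  s(t(k, m, k), (m ⊗ p) ⊗ p ⊗ k)
  Focus inside:  (m ⊗ p) ⊗ p ⊗ k
  Un-nest:  m ⊗ p ⊗ p ⊗ k
  Order the arguments:  k ⊗ m ⊗ p ⊗ p
  Reassemble:  s(t(k, m, k), k ⊗ m ⊗ p ⊗ p)
Right:  s((p ⊗ (k ⊗ p)) ⊗ m, t(k, m, k))
  Descend into:  (p ⊗ (k ⊗ p)) ⊗ m
  Flatten:  p ⊗ k ⊗ p ⊗ m
  Sort arguments:  k ⊗ m ⊗ p ⊗ p
  Reassemble:  s(k ⊗ m ⊗ p ⊗ p, t(k, m, k))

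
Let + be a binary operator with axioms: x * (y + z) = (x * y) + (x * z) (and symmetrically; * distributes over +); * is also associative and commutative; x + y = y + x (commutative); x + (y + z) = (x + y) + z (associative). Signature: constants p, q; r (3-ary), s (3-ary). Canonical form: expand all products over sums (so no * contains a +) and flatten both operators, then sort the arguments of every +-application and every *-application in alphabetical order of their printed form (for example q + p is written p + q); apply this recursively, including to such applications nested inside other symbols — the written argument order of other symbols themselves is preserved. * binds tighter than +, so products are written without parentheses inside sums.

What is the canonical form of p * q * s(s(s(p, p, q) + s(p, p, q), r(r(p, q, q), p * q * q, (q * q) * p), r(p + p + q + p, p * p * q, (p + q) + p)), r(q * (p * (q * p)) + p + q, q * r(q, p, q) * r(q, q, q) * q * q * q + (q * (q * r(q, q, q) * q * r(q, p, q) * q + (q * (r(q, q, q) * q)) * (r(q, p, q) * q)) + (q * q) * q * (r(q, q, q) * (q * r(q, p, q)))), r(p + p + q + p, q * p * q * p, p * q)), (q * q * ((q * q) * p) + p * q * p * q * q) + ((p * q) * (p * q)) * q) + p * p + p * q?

Answer: p * p + p * q + p * q * s(s(s(p, p, q) + s(p, p, q), r(r(p, q, q), p * q * q, p * q * q), r(p + p + p + q, p * p * q, p + p + q)), r(p + p * p * q * q + q, q * q * q * q * r(q, p, q) * r(q, q, q) + q * q * q * q * r(q, p, q) * r(q, q, q) + q * q * q * q * r(q, p, q) * r(q, q, q) + q * q * q * q * r(q, p, q) * r(q, q, q), r(p + p + p + q, p * p * q * q, p * q)), p * p * q * q * q + p * p * q * q * q + p * q * q * q * q)

Derivation:
Expand:  p * q * s(s(s(p, p, q) + s(p, p, q), r(r(p, q, q), p * q * q, p * q * q), r(p + p + p + q, p * p * q, p + p + q)), r(p + p * p * q * q + q, q * q * q * q * r(q, p, q) * r(q, q, q) + q * q * q * q * r(q, p, q) * r(q, q, q) + q * q * q * q * r(q, p, q) * r(q, q, q) + q * q * q * q * r(q, p, q) * r(q, q, q), r(p + p + p + q, p * p * q * q, p * q)), p * p * q * q * q + p * p * q * q * q + p * q * q * q * q) + p * p + p * q
Order the arguments:  p * p + p * q + p * q * s(s(s(p, p, q) + s(p, p, q), r(r(p, q, q), p * q * q, p * q * q), r(p + p + p + q, p * p * q, p + p + q)), r(p + p * p * q * q + q, q * q * q * q * r(q, p, q) * r(q, q, q) + q * q * q * q * r(q, p, q) * r(q, q, q) + q * q * q * q * r(q, p, q) * r(q, q, q) + q * q * q * q * r(q, p, q) * r(q, q, q), r(p + p + p + q, p * p * q * q, p * q)), p * p * q * q * q + p * p * q * q * q + p * q * q * q * q)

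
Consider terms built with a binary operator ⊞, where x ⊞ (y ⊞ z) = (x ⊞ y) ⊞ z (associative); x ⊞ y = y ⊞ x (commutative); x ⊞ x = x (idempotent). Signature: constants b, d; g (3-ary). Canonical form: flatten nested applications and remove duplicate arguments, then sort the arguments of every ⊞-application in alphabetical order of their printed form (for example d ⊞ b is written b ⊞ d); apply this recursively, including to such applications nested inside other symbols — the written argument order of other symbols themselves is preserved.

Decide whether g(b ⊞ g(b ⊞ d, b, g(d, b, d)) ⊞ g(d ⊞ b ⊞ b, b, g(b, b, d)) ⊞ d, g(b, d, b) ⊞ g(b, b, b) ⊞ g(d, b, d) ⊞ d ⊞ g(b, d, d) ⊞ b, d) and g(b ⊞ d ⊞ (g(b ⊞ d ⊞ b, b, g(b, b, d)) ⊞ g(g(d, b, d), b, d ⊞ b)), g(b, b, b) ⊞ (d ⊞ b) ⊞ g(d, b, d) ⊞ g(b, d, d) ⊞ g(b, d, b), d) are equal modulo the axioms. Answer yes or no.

Left:  g(b ⊞ g(b ⊞ d, b, g(d, b, d)) ⊞ g(d ⊞ b ⊞ b, b, g(b, b, d)) ⊞ d, g(b, d, b) ⊞ g(b, b, b) ⊞ g(d, b, d) ⊞ d ⊞ g(b, d, d) ⊞ b, d)
  Descend into:  b ⊞ g(b ⊞ d, b, g(d, b, d)) ⊞ g(d ⊞ b ⊞ b, b, g(b, b, d)) ⊞ d
  Canonicalize subterm:  g(d ⊞ b ⊞ b, b, g(b, b, d))  →  g(b ⊞ d, b, g(b, b, d))
  Sort:  b ⊞ d ⊞ g(b ⊞ d, b, g(b, b, d)) ⊞ g(b ⊞ d, b, g(d, b, d))
  Rebuild:  g(b ⊞ d ⊞ g(b ⊞ d, b, g(b, b, d)) ⊞ g(b ⊞ d, b, g(d, b, d)), b ⊞ d ⊞ g(b, b, b) ⊞ g(b, d, b) ⊞ g(b, d, d) ⊞ g(d, b, d), d)
Right:  g(b ⊞ d ⊞ (g(b ⊞ d ⊞ b, b, g(b, b, d)) ⊞ g(g(d, b, d), b, d ⊞ b)), g(b, b, b) ⊞ (d ⊞ b) ⊞ g(d, b, d) ⊞ g(b, d, d) ⊞ g(b, d, b), d)
  Work inside:  b ⊞ d ⊞ (g(b ⊞ d ⊞ b, b, g(b, b, d)) ⊞ g(g(d, b, d), b, d ⊞ b))
  Flatten:  b ⊞ d ⊞ g(b ⊞ d ⊞ b, b, g(b, b, d)) ⊞ g(g(d, b, d), b, d ⊞ b)
  Inside:  g(b ⊞ d ⊞ b, b, g(b, b, d))  →  g(b ⊞ d, b, g(b, b, d))
  Simplify inside:  g(g(d, b, d), b, d ⊞ b)  →  g(g(d, b, d), b, b ⊞ d)
  Order the arguments:  b ⊞ d ⊞ g(b ⊞ d, b, g(b, b, d)) ⊞ g(g(d, b, d), b, b ⊞ d)
  Rebuild:  g(b ⊞ d ⊞ g(b ⊞ d, b, g(b, b, d)) ⊞ g(g(d, b, d), b, b ⊞ d), b ⊞ d ⊞ g(b, b, b) ⊞ g(b, d, b) ⊞ g(b, d, d) ⊞ g(d, b, d), d)

Answer: no — g(b ⊞ d ⊞ g(b ⊞ d, b, g(b, b, d)) ⊞ g(b ⊞ d, b, g(d, b, d)), b ⊞ d ⊞ g(b, b, b) ⊞ g(b, d, b) ⊞ g(b, d, d) ⊞ g(d, b, d), d) vs g(b ⊞ d ⊞ g(b ⊞ d, b, g(b, b, d)) ⊞ g(g(d, b, d), b, b ⊞ d), b ⊞ d ⊞ g(b, b, b) ⊞ g(b, d, b) ⊞ g(b, d, d) ⊞ g(d, b, d), d)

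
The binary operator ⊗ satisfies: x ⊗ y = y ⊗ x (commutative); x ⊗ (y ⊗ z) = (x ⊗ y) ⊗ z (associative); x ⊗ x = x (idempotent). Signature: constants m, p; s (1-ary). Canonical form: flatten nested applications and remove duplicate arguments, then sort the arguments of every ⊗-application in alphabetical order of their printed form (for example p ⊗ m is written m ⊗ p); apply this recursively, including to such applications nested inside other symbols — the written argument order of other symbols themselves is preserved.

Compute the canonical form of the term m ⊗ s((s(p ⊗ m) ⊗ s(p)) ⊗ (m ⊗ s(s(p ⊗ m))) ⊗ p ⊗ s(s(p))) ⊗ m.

Inside:  s((s(p ⊗ m) ⊗ s(p)) ⊗ (m ⊗ s(s(p ⊗ m))) ⊗ p ⊗ s(s(p)))  →  s(m ⊗ p ⊗ s(m ⊗ p) ⊗ s(p) ⊗ s(s(m ⊗ p)) ⊗ s(s(p)))
Drop duplicates:  drop duplicate m
Sort arguments:  m ⊗ s(m ⊗ p ⊗ s(m ⊗ p) ⊗ s(p) ⊗ s(s(m ⊗ p)) ⊗ s(s(p)))

Answer: m ⊗ s(m ⊗ p ⊗ s(m ⊗ p) ⊗ s(p) ⊗ s(s(m ⊗ p)) ⊗ s(s(p)))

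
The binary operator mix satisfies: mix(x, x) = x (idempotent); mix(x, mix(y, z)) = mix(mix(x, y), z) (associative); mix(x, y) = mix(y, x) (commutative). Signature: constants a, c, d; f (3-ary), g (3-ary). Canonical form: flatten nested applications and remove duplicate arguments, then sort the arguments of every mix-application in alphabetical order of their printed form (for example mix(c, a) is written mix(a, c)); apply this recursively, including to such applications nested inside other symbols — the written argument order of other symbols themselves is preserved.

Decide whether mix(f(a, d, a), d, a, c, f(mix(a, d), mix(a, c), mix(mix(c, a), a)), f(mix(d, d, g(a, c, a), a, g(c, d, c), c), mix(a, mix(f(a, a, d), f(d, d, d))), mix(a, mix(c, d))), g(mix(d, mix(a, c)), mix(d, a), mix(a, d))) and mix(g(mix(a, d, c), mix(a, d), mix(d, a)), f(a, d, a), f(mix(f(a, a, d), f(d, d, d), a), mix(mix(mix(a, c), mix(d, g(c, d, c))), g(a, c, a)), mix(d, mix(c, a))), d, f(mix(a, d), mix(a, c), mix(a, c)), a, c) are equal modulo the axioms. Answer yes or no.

Left:  mix(f(a, d, a), d, a, c, f(mix(a, d), mix(a, c), mix(mix(c, a), a)), f(mix(d, d, g(a, c, a), a, g(c, d, c), c), mix(a, mix(f(a, a, d), f(d, d, d))), mix(a, mix(c, d))), g(mix(d, mix(a, c)), mix(d, a), mix(a, d)))
  Canonicalize subterm:  f(mix(a, d), mix(a, c), mix(mix(c, a), a))  →  f(mix(a, d), mix(a, c), mix(a, c))
  Inside:  f(mix(d, d, g(a, c, a), a, g(c, d, c), c), mix(a, mix(f(a, a, d), f(d, d, d))), mix(a, mix(c, d)))  →  f(mix(a, c, d, g(a, c, a), g(c, d, c)), mix(a, f(a, a, d), f(d, d, d)), mix(a, c, d))
  Canonicalize subterm:  g(mix(d, mix(a, c)), mix(d, a), mix(a, d))  →  g(mix(a, c, d), mix(a, d), mix(a, d))
  Sort arguments:  mix(a, c, d, f(a, d, a), f(mix(a, c, d, g(a, c, a), g(c, d, c)), mix(a, f(a, a, d), f(d, d, d)), mix(a, c, d)), f(mix(a, d), mix(a, c), mix(a, c)), g(mix(a, c, d), mix(a, d), mix(a, d)))
Right:  mix(g(mix(a, d, c), mix(a, d), mix(d, a)), f(a, d, a), f(mix(f(a, a, d), f(d, d, d), a), mix(mix(mix(a, c), mix(d, g(c, d, c))), g(a, c, a)), mix(d, mix(c, a))), d, f(mix(a, d), mix(a, c), mix(a, c)), a, c)
  Canonicalize subterm:  g(mix(a, d, c), mix(a, d), mix(d, a))  →  g(mix(a, c, d), mix(a, d), mix(a, d))
  Canonicalize subterm:  f(mix(f(a, a, d), f(d, d, d), a), mix(mix(mix(a, c), mix(d, g(c, d, c))), g(a, c, a)), mix(d, mix(c, a)))  →  f(mix(a, f(a, a, d), f(d, d, d)), mix(a, c, d, g(a, c, a), g(c, d, c)), mix(a, c, d))
  Sort:  mix(a, c, d, f(a, d, a), f(mix(a, d), mix(a, c), mix(a, c)), f(mix(a, f(a, a, d), f(d, d, d)), mix(a, c, d, g(a, c, a), g(c, d, c)), mix(a, c, d)), g(mix(a, c, d), mix(a, d), mix(a, d)))

Answer: no — mix(a, c, d, f(a, d, a), f(mix(a, c, d, g(a, c, a), g(c, d, c)), mix(a, f(a, a, d), f(d, d, d)), mix(a, c, d)), f(mix(a, d), mix(a, c), mix(a, c)), g(mix(a, c, d), mix(a, d), mix(a, d))) vs mix(a, c, d, f(a, d, a), f(mix(a, d), mix(a, c), mix(a, c)), f(mix(a, f(a, a, d), f(d, d, d)), mix(a, c, d, g(a, c, a), g(c, d, c)), mix(a, c, d)), g(mix(a, c, d), mix(a, d), mix(a, d)))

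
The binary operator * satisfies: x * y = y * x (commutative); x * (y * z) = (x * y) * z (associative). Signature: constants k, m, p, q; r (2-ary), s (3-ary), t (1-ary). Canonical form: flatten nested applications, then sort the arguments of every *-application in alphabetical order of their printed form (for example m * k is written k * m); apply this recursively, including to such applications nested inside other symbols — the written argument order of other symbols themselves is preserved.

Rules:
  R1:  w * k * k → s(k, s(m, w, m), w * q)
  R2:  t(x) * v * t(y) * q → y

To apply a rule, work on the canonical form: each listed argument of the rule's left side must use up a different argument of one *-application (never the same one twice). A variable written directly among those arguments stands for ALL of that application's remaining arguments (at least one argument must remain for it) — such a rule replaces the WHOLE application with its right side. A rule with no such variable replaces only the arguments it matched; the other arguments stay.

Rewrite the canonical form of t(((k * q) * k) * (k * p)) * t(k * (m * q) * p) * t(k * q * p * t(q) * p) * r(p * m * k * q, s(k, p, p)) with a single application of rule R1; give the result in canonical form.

Answer: r(k * m * p * q, s(k, p, p)) * t(k * m * p * q) * t(k * p * p * q * t(q)) * t(s(k, s(m, k * p * q, m), k * p * q * q))

Derivation:
Canonical form:  r(k * m * p * q, s(k, p, p)) * t(k * k * k * p * q) * t(k * m * p * q) * t(k * p * p * q * t(q))
Match R1:  consume k, k;  w := k * p * q
The extension variable absorbs all remaining arguments, so the whole application is rewritten.
New term:  r(k * m * p * q, s(k, p, p)) * t(k * m * p * q) * t(k * p * p * q * t(q)) * t(s(k, s(m, k * p * q, m), k * p * q * q))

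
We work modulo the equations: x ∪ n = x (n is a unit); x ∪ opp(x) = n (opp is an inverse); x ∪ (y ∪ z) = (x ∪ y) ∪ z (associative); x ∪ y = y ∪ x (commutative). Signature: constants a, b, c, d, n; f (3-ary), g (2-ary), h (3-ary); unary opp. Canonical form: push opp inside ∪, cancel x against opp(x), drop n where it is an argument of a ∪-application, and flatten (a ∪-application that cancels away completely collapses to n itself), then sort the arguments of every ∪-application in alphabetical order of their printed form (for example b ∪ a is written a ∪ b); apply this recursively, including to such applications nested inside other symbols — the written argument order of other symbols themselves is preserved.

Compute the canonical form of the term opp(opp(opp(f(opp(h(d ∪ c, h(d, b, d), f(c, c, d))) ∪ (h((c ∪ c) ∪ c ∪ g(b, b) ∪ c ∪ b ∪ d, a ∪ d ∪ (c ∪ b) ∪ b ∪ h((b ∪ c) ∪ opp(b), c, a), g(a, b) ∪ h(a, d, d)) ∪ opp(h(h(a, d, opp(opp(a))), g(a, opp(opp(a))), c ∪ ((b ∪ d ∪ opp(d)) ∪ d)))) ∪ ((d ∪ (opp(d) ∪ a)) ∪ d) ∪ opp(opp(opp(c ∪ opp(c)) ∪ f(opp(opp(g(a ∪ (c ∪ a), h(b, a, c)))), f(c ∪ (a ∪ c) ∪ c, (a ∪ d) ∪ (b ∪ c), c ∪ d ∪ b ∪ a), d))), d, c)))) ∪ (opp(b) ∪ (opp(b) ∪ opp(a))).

Answer: opp(a) ∪ opp(b) ∪ opp(b) ∪ opp(f(a ∪ d ∪ f(g(a ∪ a ∪ c, h(b, a, c)), f(a ∪ c ∪ c ∪ c, a ∪ b ∪ c ∪ d, a ∪ b ∪ c ∪ d), d) ∪ h(b ∪ c ∪ c ∪ c ∪ c ∪ d ∪ g(b, b), a ∪ b ∪ b ∪ c ∪ d ∪ h(c, c, a), g(a, b) ∪ h(a, d, d)) ∪ opp(h(c ∪ d, h(d, b, d), f(c, c, d))) ∪ opp(h(h(a, d, a), g(a, a), b ∪ c ∪ d)), d, c))

Derivation:
Push opp inside:  distribute opp over ∪ and collapse double opp
Combine occurrences:  opp(f(a ∪ d ∪ f(g(a ∪ a ∪ c, h(b, a, c)), f(a ∪ c ∪ c ∪ c, a ∪ b ∪ c ∪ d, a ∪ b ∪ c ∪ d), d) ∪ h(b ∪ c ∪ c ∪ c ∪ c ∪ d ∪ g(b, b), a ∪ b ∪ b ∪ c ∪ d ∪ h(c, c, a), g(a, b) ∪ h(a, d, d)) ∪ opp(h(c ∪ d, h(d, b, d), f(c, c, d))) ∪ opp(h(h(a, d, a), g(a, a), b ∪ c ∪ d)), d, c)) ∪ opp(b) ∪ opp(b) ∪ opp(a)
Sort arguments:  opp(a) ∪ opp(b) ∪ opp(b) ∪ opp(f(a ∪ d ∪ f(g(a ∪ a ∪ c, h(b, a, c)), f(a ∪ c ∪ c ∪ c, a ∪ b ∪ c ∪ d, a ∪ b ∪ c ∪ d), d) ∪ h(b ∪ c ∪ c ∪ c ∪ c ∪ d ∪ g(b, b), a ∪ b ∪ b ∪ c ∪ d ∪ h(c, c, a), g(a, b) ∪ h(a, d, d)) ∪ opp(h(c ∪ d, h(d, b, d), f(c, c, d))) ∪ opp(h(h(a, d, a), g(a, a), b ∪ c ∪ d)), d, c))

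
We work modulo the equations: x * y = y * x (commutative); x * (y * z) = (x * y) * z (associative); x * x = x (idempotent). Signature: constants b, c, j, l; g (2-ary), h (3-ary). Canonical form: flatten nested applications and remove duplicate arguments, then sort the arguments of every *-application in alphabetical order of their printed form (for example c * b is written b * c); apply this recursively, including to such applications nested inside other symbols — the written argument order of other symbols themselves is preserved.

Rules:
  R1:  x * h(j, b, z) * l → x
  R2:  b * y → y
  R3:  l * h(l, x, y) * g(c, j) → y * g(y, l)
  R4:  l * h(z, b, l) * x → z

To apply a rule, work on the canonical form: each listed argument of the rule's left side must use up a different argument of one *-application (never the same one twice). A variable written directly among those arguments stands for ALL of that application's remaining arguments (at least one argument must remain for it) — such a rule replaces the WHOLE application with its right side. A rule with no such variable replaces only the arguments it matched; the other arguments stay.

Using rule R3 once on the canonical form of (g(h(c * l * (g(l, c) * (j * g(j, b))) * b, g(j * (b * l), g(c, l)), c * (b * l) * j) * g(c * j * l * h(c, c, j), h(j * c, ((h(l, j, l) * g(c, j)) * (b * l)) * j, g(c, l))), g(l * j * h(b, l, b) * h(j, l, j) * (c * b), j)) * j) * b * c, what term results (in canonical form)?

Answer: b * c * g(g(c * h(c, c, j) * j * l, h(c * j, b * g(l, l) * j * l, g(c, l))) * h(b * c * g(j, b) * g(l, c) * j * l, g(b * j * l, g(c, l)), b * c * j * l), g(b * c * h(b, l, b) * h(j, l, j) * j * l, j)) * j

Derivation:
Canonical form:  b * c * g(g(c * h(c, c, j) * j * l, h(c * j, b * g(c, j) * h(l, j, l) * j * l, g(c, l))) * h(b * c * g(j, b) * g(l, c) * j * l, g(b * j * l, g(c, l)), b * c * j * l), g(b * c * h(b, l, b) * h(j, l, j) * j * l, j)) * j
Match R3:  consume g(c, j), h(l, j, l), l;  x := j, y := l
Giving:  b * c * g(g(c * h(c, c, j) * j * l, h(c * j, b * g(l, l) * j * l, g(c, l))) * h(b * c * g(j, b) * g(l, c) * j * l, g(b * j * l, g(c, l)), b * c * j * l), g(b * c * h(b, l, b) * h(j, l, j) * j * l, j)) * j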